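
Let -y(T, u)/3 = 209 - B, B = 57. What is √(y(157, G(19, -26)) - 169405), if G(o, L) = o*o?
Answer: I*√169861 ≈ 412.14*I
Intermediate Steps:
G(o, L) = o²
y(T, u) = -456 (y(T, u) = -3*(209 - 1*57) = -3*(209 - 57) = -3*152 = -456)
√(y(157, G(19, -26)) - 169405) = √(-456 - 169405) = √(-169861) = I*√169861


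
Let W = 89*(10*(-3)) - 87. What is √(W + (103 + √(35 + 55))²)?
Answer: √(7942 + 618*√10) ≈ 99.480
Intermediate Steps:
W = -2757 (W = 89*(-30) - 87 = -2670 - 87 = -2757)
√(W + (103 + √(35 + 55))²) = √(-2757 + (103 + √(35 + 55))²) = √(-2757 + (103 + √90)²) = √(-2757 + (103 + 3*√10)²)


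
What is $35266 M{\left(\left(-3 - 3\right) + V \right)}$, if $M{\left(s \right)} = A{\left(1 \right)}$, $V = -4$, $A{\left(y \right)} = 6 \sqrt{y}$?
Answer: $211596$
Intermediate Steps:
$M{\left(s \right)} = 6$ ($M{\left(s \right)} = 6 \sqrt{1} = 6 \cdot 1 = 6$)
$35266 M{\left(\left(-3 - 3\right) + V \right)} = 35266 \cdot 6 = 211596$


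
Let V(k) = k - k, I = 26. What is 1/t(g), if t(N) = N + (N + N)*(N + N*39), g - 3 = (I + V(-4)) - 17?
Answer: 1/11532 ≈ 8.6715e-5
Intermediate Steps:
V(k) = 0
g = 12 (g = 3 + ((26 + 0) - 17) = 3 + (26 - 17) = 3 + 9 = 12)
t(N) = N + 80*N**2 (t(N) = N + (2*N)*(N + 39*N) = N + (2*N)*(40*N) = N + 80*N**2)
1/t(g) = 1/(12*(1 + 80*12)) = 1/(12*(1 + 960)) = 1/(12*961) = 1/11532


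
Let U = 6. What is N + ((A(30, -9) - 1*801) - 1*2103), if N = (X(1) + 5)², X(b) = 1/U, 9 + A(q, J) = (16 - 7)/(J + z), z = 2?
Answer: -727673/252 ≈ -2887.6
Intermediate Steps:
A(q, J) = -9 + 9/(2 + J) (A(q, J) = -9 + (16 - 7)/(J + 2) = -9 + 9/(2 + J))
X(b) = ⅙ (X(b) = 1/6 = ⅙)
N = 961/36 (N = (⅙ + 5)² = (31/6)² = 961/36 ≈ 26.694)
N + ((A(30, -9) - 1*801) - 1*2103) = 961/36 + ((9*(-1 - 1*(-9))/(2 - 9) - 1*801) - 1*2103) = 961/36 + ((9*(-1 + 9)/(-7) - 801) - 2103) = 961/36 + ((9*(-⅐)*8 - 801) - 2103) = 961/36 + ((-72/7 - 801) - 2103) = 961/36 + (-5679/7 - 2103) = 961/36 - 20400/7 = -727673/252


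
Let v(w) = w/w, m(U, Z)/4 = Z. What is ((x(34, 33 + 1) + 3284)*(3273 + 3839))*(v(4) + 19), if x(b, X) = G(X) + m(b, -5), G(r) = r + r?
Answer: 473943680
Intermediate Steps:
G(r) = 2*r
m(U, Z) = 4*Z
x(b, X) = -20 + 2*X (x(b, X) = 2*X + 4*(-5) = 2*X - 20 = -20 + 2*X)
v(w) = 1
((x(34, 33 + 1) + 3284)*(3273 + 3839))*(v(4) + 19) = (((-20 + 2*(33 + 1)) + 3284)*(3273 + 3839))*(1 + 19) = (((-20 + 2*34) + 3284)*7112)*20 = (((-20 + 68) + 3284)*7112)*20 = ((48 + 3284)*7112)*20 = (3332*7112)*20 = 23697184*20 = 473943680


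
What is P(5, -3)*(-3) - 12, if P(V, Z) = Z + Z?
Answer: 6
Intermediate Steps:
P(V, Z) = 2*Z
P(5, -3)*(-3) - 12 = (2*(-3))*(-3) - 12 = -6*(-3) - 12 = 18 - 12 = 6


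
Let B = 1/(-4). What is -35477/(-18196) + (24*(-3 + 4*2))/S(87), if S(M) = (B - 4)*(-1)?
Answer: 9337189/309332 ≈ 30.185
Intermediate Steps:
B = -1/4 ≈ -0.25000
S(M) = 17/4 (S(M) = (-1/4 - 4)*(-1) = -17/4*(-1) = 17/4)
-35477/(-18196) + (24*(-3 + 4*2))/S(87) = -35477/(-18196) + (24*(-3 + 4*2))/(17/4) = -35477*(-1/18196) + (24*(-3 + 8))*(4/17) = 35477/18196 + (24*5)*(4/17) = 35477/18196 + 120*(4/17) = 35477/18196 + 480/17 = 9337189/309332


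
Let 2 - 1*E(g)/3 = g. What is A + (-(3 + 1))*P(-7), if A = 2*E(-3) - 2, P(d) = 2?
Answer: 20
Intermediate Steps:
E(g) = 6 - 3*g
A = 28 (A = 2*(6 - 3*(-3)) - 2 = 2*(6 + 9) - 2 = 2*15 - 2 = 30 - 2 = 28)
A + (-(3 + 1))*P(-7) = 28 - (3 + 1)*2 = 28 - 1*4*2 = 28 - 4*2 = 28 - 8 = 20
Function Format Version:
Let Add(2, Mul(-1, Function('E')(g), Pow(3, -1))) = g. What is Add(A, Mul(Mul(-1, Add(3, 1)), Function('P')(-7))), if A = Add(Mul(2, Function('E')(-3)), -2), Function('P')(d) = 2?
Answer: 20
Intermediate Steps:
Function('E')(g) = Add(6, Mul(-3, g))
A = 28 (A = Add(Mul(2, Add(6, Mul(-3, -3))), -2) = Add(Mul(2, Add(6, 9)), -2) = Add(Mul(2, 15), -2) = Add(30, -2) = 28)
Add(A, Mul(Mul(-1, Add(3, 1)), Function('P')(-7))) = Add(28, Mul(Mul(-1, Add(3, 1)), 2)) = Add(28, Mul(Mul(-1, 4), 2)) = Add(28, Mul(-4, 2)) = Add(28, -8) = 20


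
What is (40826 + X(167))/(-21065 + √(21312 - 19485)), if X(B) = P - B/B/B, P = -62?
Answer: -143401820155/74103310466 - 20422761*√203/74103310466 ≈ -1.9391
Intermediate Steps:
X(B) = -62 - 1/B (X(B) = -62 - B/B/B = -62 - 1/B)
(40826 + X(167))/(-21065 + √(21312 - 19485)) = (40826 + (-62 - 1/167))/(-21065 + √(21312 - 19485)) = (40826 + (-62 - 1*1/167))/(-21065 + √1827) = (40826 + (-62 - 1/167))/(-21065 + 3*√203) = (40826 - 10355/167)/(-21065 + 3*√203) = 6807587/(167*(-21065 + 3*√203))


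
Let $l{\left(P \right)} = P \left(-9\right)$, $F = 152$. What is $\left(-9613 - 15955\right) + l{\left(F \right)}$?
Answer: $-26936$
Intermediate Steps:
$l{\left(P \right)} = - 9 P$
$\left(-9613 - 15955\right) + l{\left(F \right)} = \left(-9613 - 15955\right) - 1368 = -25568 - 1368 = -26936$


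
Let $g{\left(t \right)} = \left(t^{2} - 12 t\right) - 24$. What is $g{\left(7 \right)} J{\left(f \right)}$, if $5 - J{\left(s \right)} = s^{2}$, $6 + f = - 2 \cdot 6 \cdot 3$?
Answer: $103781$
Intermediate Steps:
$f = -42$ ($f = -6 - 2 \cdot 6 \cdot 3 = -6 - 36 = -42$)
$g{\left(t \right)} = -24 + t^{2} - 12 t$
$J{\left(s \right)} = 5 - s^{2}$
$g{\left(7 \right)} J{\left(f \right)} = \left(-24 + 7^{2} - 84\right) \left(5 - \left(-42\right)^{2}\right) = \left(-24 + 49 - 84\right) \left(5 - 1764\right) = - 59 \left(5 - 1764\right) = \left(-59\right) \left(-1759\right) = 103781$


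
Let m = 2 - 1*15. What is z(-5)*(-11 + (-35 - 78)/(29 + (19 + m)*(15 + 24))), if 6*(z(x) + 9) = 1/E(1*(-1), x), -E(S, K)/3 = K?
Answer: 135103/1315 ≈ 102.74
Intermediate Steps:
E(S, K) = -3*K
m = -13 (m = 2 - 15 = -13)
z(x) = -9 - 1/(18*x) (z(x) = -9 + 1/(6*((-3*x))) = -9 + (-1/(3*x))/6 = -9 - 1/(18*x))
z(-5)*(-11 + (-35 - 78)/(29 + (19 + m)*(15 + 24))) = (-9 - 1/18/(-5))*(-11 + (-35 - 78)/(29 + (19 - 13)*(15 + 24))) = (-9 - 1/18*(-⅕))*(-11 - 113/(29 + 6*39)) = (-9 + 1/90)*(-11 - 113/(29 + 234)) = -809*(-11 - 113/263)/90 = -809/90*(-3006/263) = 135103/1315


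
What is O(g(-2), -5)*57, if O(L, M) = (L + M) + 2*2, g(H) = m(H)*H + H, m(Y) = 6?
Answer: -855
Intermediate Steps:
g(H) = 7*H (g(H) = 6*H + H = 7*H)
O(L, M) = 4 + L + M (O(L, M) = (L + M) + 4 = 4 + L + M)
O(g(-2), -5)*57 = (4 + 7*(-2) - 5)*57 = (4 - 14 - 5)*57 = -15*57 = -855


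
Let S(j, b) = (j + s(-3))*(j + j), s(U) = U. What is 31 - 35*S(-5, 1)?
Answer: -2769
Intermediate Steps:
S(j, b) = 2*j*(-3 + j) (S(j, b) = (j - 3)*(j + j) = (-3 + j)*(2*j) = 2*j*(-3 + j))
31 - 35*S(-5, 1) = 31 - 70*(-5)*(-3 - 5) = 31 - 70*(-5)*(-8) = 31 - 35*80 = 31 - 2800 = -2769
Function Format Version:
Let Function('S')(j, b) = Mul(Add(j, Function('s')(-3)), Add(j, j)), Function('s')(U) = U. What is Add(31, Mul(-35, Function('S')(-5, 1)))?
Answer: -2769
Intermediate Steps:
Function('S')(j, b) = Mul(2, j, Add(-3, j)) (Function('S')(j, b) = Mul(Add(j, -3), Add(j, j)) = Mul(Add(-3, j), Mul(2, j)) = Mul(2, j, Add(-3, j)))
Add(31, Mul(-35, Function('S')(-5, 1))) = Add(31, Mul(-35, Mul(2, -5, Add(-3, -5)))) = Add(31, Mul(-35, Mul(2, -5, -8))) = Add(31, Mul(-35, 80)) = Add(31, -2800) = -2769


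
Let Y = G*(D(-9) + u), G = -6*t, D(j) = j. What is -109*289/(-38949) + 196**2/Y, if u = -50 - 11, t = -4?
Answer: -1431888/64915 ≈ -22.058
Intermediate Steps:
G = 24 (G = -6*(-4) = 24)
u = -61
Y = -1680 (Y = 24*(-9 - 61) = 24*(-70) = -1680)
-109*289/(-38949) + 196**2/Y = -109*289/(-38949) + 196**2/(-1680) = -31501*(-1/38949) + 38416*(-1/1680) = 31501/38949 - 343/15 = -1431888/64915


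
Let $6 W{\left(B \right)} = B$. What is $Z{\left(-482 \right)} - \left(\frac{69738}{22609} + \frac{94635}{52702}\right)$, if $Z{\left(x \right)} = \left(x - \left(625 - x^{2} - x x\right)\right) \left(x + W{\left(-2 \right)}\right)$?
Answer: $- \frac{799217793769859759}{3574618554} \approx -2.2358 \cdot 10^{8}$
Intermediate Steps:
$W{\left(B \right)} = \frac{B}{6}$
$Z{\left(x \right)} = \left(- \frac{1}{3} + x\right) \left(-625 + x + 2 x^{2}\right)$ ($Z{\left(x \right)} = \left(x - \left(625 - x^{2} - x x\right)\right) \left(x + \frac{1}{6} \left(-2\right)\right) = \left(x + \left(\left(x^{2} + x^{2}\right) - 625\right)\right) \left(x - \frac{1}{3}\right) = \left(x + \left(2 x^{2} - 625\right)\right) \left(- \frac{1}{3} + x\right) = \left(x + \left(-625 + 2 x^{2}\right)\right) \left(- \frac{1}{3} + x\right) = \left(-625 + x + 2 x^{2}\right) \left(- \frac{1}{3} + x\right) = \left(- \frac{1}{3} + x\right) \left(-625 + x + 2 x^{2}\right)$)
$Z{\left(-482 \right)} - \left(\frac{69738}{22609} + \frac{94635}{52702}\right) = \left(\frac{625}{3} + 2 \left(-482\right)^{3} - - \frac{904232}{3} + \frac{\left(-482\right)^{2}}{3}\right) - \left(\frac{69738}{22609} + \frac{94635}{52702}\right) = \left(\frac{625}{3} + 2 \left(-111980168\right) + \frac{904232}{3} + \frac{1}{3} \cdot 232324\right) - \left(69738 \cdot \frac{1}{22609} + 94635 \cdot \frac{1}{52702}\right) = \left(\frac{625}{3} - 223960336 + \frac{904232}{3} + \frac{232324}{3}\right) - \left(\frac{69738}{22609} + \frac{94635}{52702}\right) = - \frac{670743827}{3} - \frac{5814934791}{1191539518} = - \frac{799217793769859759}{3574618554}$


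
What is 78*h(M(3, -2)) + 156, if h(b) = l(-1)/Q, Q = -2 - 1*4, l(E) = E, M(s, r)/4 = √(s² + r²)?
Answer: 169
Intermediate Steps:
M(s, r) = 4*√(r² + s²) (M(s, r) = 4*√(s² + r²) = 4*√(r² + s²))
Q = -6 (Q = -2 - 4 = -6)
h(b) = ⅙ (h(b) = -1/(-6) = -1*(-⅙) = ⅙)
78*h(M(3, -2)) + 156 = 78*(⅙) + 156 = 13 + 156 = 169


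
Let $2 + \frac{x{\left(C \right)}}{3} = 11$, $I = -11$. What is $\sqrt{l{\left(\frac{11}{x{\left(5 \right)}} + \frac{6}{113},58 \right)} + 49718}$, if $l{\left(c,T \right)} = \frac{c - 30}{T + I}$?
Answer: $\frac{\sqrt{113591486167293}}{47799} \approx 222.97$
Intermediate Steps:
$x{\left(C \right)} = 27$ ($x{\left(C \right)} = -6 + 3 \cdot 11 = -6 + 33 = 27$)
$l{\left(c,T \right)} = \frac{-30 + c}{-11 + T}$ ($l{\left(c,T \right)} = \frac{c - 30}{T - 11} = \frac{-30 + c}{-11 + T}$)
$\sqrt{l{\left(\frac{11}{x{\left(5 \right)}} + \frac{6}{113},58 \right)} + 49718} = \sqrt{\frac{-30 + \left(\frac{11}{27} + \frac{6}{113}\right)}{-11 + 58} + 49718} = \sqrt{\frac{-30 + \left(11 \cdot \frac{1}{27} + 6 \cdot \frac{1}{113}\right)}{47} + 49718} = \sqrt{\frac{-30 + \left(\frac{11}{27} + \frac{6}{113}\right)}{47} + 49718} = \sqrt{\frac{-30 + \frac{1405}{3051}}{47} + 49718} = \sqrt{\frac{1}{47} \left(- \frac{90125}{3051}\right) + 49718} = \sqrt{- \frac{90125}{143397} + 49718} = \sqrt{\frac{7129321921}{143397}} = \frac{\sqrt{113591486167293}}{47799}$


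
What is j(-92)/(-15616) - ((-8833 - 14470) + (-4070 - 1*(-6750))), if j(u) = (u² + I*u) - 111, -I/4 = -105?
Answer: 322079055/15616 ≈ 20625.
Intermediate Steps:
I = 420 (I = -4*(-105) = 420)
j(u) = -111 + u² + 420*u (j(u) = (u² + 420*u) - 111 = -111 + u² + 420*u)
j(-92)/(-15616) - ((-8833 - 14470) + (-4070 - 1*(-6750))) = (-111 + (-92)² + 420*(-92))/(-15616) - ((-8833 - 14470) + (-4070 - 1*(-6750))) = (-111 + 8464 - 38640)*(-1/15616) - (-23303 + (-4070 + 6750)) = -30287*(-1/15616) - (-23303 + 2680) = 30287/15616 - 1*(-20623) = 30287/15616 + 20623 = 322079055/15616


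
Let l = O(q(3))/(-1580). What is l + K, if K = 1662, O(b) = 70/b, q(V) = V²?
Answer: 2363357/1422 ≈ 1662.0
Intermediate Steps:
l = -7/1422 (l = (70/(3²))/(-1580) = (70/9)*(-1/1580) = -7/1422 ≈ -0.0049226)
l + K = -7/1422 + 1662 = 2363357/1422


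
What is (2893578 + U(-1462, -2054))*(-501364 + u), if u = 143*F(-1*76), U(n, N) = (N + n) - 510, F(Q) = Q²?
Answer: 937960137408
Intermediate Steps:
U(n, N) = -510 + N + n
u = 825968 (u = 143*(-1*76)² = 143*(-76)² = 143*5776 = 825968)
(2893578 + U(-1462, -2054))*(-501364 + u) = (2893578 + (-510 - 2054 - 1462))*(-501364 + 825968) = (2893578 - 4026)*324604 = 2889552*324604 = 937960137408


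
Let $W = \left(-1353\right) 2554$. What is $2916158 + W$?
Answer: $-539404$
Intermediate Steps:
$W = -3455562$
$2916158 + W = 2916158 - 3455562 = -539404$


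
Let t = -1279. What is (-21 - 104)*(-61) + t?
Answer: 6346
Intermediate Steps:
(-21 - 104)*(-61) + t = (-21 - 104)*(-61) - 1279 = -125*(-61) - 1279 = 7625 - 1279 = 6346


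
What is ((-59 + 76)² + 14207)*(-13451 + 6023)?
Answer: -107676288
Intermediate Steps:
((-59 + 76)² + 14207)*(-13451 + 6023) = (17² + 14207)*(-7428) = (289 + 14207)*(-7428) = 14496*(-7428) = -107676288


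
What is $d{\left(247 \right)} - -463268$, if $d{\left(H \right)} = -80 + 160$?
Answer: $463348$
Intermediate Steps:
$d{\left(H \right)} = 80$
$d{\left(247 \right)} - -463268 = 80 - -463268 = 80 + 463268 = 463348$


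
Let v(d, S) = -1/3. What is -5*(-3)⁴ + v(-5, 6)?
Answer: -1216/3 ≈ -405.33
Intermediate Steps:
v(d, S) = -⅓ (v(d, S) = -1*⅓ = -⅓)
-5*(-3)⁴ + v(-5, 6) = -5*(-3)⁴ - ⅓ = -5*81 - ⅓ = -405 - ⅓ = -1216/3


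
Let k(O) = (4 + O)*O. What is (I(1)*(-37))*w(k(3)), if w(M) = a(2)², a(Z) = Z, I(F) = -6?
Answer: 888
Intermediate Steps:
k(O) = O*(4 + O)
w(M) = 4 (w(M) = 2² = 4)
(I(1)*(-37))*w(k(3)) = -6*(-37)*4 = 222*4 = 888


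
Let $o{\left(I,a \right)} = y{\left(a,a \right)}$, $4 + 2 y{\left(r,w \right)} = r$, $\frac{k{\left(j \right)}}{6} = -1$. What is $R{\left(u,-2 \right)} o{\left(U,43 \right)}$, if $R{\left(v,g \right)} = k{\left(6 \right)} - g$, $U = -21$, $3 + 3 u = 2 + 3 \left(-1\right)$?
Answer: $-78$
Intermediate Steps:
$u = - \frac{4}{3}$ ($u = -1 + \frac{2 + 3 \left(-1\right)}{3} = -1 + \frac{2 - 3}{3} = -1 + \frac{1}{3} \left(-1\right) = -1 - \frac{1}{3} = - \frac{4}{3} \approx -1.3333$)
$k{\left(j \right)} = -6$ ($k{\left(j \right)} = 6 \left(-1\right) = -6$)
$y{\left(r,w \right)} = -2 + \frac{r}{2}$
$o{\left(I,a \right)} = -2 + \frac{a}{2}$
$R{\left(v,g \right)} = -6 - g$
$R{\left(u,-2 \right)} o{\left(U,43 \right)} = \left(-6 - -2\right) \left(-2 + \frac{1}{2} \cdot 43\right) = \left(-6 + 2\right) \left(-2 + \frac{43}{2}\right) = \left(-4\right) \frac{39}{2} = -78$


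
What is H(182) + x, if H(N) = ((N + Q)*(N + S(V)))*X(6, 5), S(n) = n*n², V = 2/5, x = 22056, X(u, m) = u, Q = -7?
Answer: 1066116/5 ≈ 2.1322e+5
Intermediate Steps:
V = ⅖ (V = 2*(⅕) = ⅖ ≈ 0.40000)
S(n) = n³
H(N) = 6*(-7 + N)*(8/125 + N) (H(N) = ((N - 7)*(N + (⅖)³))*6 = ((-7 + N)*(N + 8/125))*6 = ((-7 + N)*(8/125 + N))*6 = 6*(-7 + N)*(8/125 + N))
H(182) + x = (-336/125 + 6*182² - 5202/125*182) + 22056 = (-336/125 + 6*33124 - 946764/125) + 22056 = (-336/125 + 198744 - 946764/125) + 22056 = 955836/5 + 22056 = 1066116/5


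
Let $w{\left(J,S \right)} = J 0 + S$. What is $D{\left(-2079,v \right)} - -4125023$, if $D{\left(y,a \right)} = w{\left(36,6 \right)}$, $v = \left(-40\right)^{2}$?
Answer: $4125029$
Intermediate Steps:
$v = 1600$
$w{\left(J,S \right)} = S$ ($w{\left(J,S \right)} = 0 + S = S$)
$D{\left(y,a \right)} = 6$
$D{\left(-2079,v \right)} - -4125023 = 6 - -4125023 = 6 + 4125023 = 4125029$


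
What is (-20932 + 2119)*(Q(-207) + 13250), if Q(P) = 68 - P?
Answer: -254445825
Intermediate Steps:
(-20932 + 2119)*(Q(-207) + 13250) = (-20932 + 2119)*((68 - 1*(-207)) + 13250) = -18813*((68 + 207) + 13250) = -18813*(275 + 13250) = -18813*13525 = -254445825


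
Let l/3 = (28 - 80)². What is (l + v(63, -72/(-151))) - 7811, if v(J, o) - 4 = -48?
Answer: 257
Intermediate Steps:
l = 8112 (l = 3*(28 - 80)² = 3*(-52)² = 3*2704 = 8112)
v(J, o) = -44 (v(J, o) = 4 - 48 = -44)
(l + v(63, -72/(-151))) - 7811 = (8112 - 44) - 7811 = 8068 - 7811 = 257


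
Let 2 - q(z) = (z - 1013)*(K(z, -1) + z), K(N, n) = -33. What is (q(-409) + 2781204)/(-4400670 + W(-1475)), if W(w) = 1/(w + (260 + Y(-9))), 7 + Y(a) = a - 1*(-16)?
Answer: -2615508630/5346814051 ≈ -0.48917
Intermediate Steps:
Y(a) = 9 + a (Y(a) = -7 + (a - 1*(-16)) = -7 + (a + 16) = -7 + (16 + a) = 9 + a)
q(z) = 2 - (-1013 + z)*(-33 + z) (q(z) = 2 - (z - 1013)*(-33 + z) = 2 - (-1013 + z)*(-33 + z))
W(w) = 1/(260 + w) (W(w) = 1/(w + (260 + (9 - 9))) = 1/(w + (260 + 0)) = 1/(w + 260) = 1/(260 + w))
(q(-409) + 2781204)/(-4400670 + W(-1475)) = ((-33427 - 1*(-409)² + 1046*(-409)) + 2781204)/(-4400670 + 1/(260 - 1475)) = ((-33427 - 1*167281 - 427814) + 2781204)/(-4400670 + 1/(-1215)) = ((-33427 - 167281 - 427814) + 2781204)/(-4400670 - 1/1215) = (-628522 + 2781204)/(-5346814051/1215) = 2152682*(-1215/5346814051) = -2615508630/5346814051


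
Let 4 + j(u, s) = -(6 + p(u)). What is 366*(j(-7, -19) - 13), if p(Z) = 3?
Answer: -9516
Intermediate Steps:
j(u, s) = -13 (j(u, s) = -4 - (6 + 3) = -4 - 1*9 = -4 - 9 = -13)
366*(j(-7, -19) - 13) = 366*(-13 - 13) = 366*(-26) = -9516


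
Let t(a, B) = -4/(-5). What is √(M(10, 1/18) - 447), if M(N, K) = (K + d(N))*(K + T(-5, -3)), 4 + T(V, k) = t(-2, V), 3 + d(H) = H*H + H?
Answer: 31*I*√6605/90 ≈ 27.993*I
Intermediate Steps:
t(a, B) = ⅘ (t(a, B) = -4*(-⅕) = ⅘)
d(H) = -3 + H + H² (d(H) = -3 + (H*H + H) = -3 + (H² + H) = -3 + (H + H²) = -3 + H + H²)
T(V, k) = -16/5 (T(V, k) = -4 + ⅘ = -16/5)
M(N, K) = (-16/5 + K)*(-3 + K + N + N²) (M(N, K) = (K + (-3 + N + N²))*(K - 16/5) = (-3 + K + N + N²)*(-16/5 + K) = (-16/5 + K)*(-3 + K + N + N²))
√(M(10, 1/18) - 447) = √((48/5 + (1/18)² - 16/(5*18) - 16/5*10 - 16/5*10² + (1/18)*(-3 + 10 + 10²)) - 447) = √((48/5 + (1*(1/18))² - 16/(5*18) - 32 - 16/5*100 + (1*(1/18))*(-3 + 10 + 100)) - 447) = √((48/5 + (1/18)² - 16/5*1/18 - 32 - 320 + (1/18)*107) - 447) = √((48/5 + 1/324 - 8/45 - 32 - 320 + 107/18) - 447) = √(-545341/1620 - 447) = √(-1269481/1620) = 31*I*√6605/90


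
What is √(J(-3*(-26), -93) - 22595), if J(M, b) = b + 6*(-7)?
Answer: I*√22730 ≈ 150.76*I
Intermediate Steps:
J(M, b) = -42 + b (J(M, b) = b - 42 = -42 + b)
√(J(-3*(-26), -93) - 22595) = √((-42 - 93) - 22595) = √(-135 - 22595) = √(-22730) = I*√22730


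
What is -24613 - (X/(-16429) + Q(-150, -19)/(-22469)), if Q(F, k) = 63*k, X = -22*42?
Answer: -1297966004726/52734743 ≈ -24613.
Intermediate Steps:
X = -924
-24613 - (X/(-16429) + Q(-150, -19)/(-22469)) = -24613 - (-924/(-16429) + (63*(-19))/(-22469)) = -24613 - (-924*(-1/16429) - 1197*(-1/22469)) = -24613 - (132/2347 + 1197/22469) = -24613 - 1*5775267/52734743 = -24613 - 5775267/52734743 = -1297966004726/52734743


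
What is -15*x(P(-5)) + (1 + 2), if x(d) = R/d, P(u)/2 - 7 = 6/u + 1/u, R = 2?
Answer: 9/28 ≈ 0.32143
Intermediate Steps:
P(u) = 14 + 14/u (P(u) = 14 + 2*(6/u + 1/u) = 14 + 2*(7/u) = 14 + 14/u)
x(d) = 2/d
-15*x(P(-5)) + (1 + 2) = -30/(14 + 14/(-5)) + (1 + 2) = -30/(14 + 14*(-1/5)) + 3 = -30/(14 - 14/5) + 3 = -30/56/5 + 3 = -30*5/56 + 3 = -15*5/28 + 3 = -75/28 + 3 = 9/28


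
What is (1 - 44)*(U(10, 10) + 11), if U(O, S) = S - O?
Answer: -473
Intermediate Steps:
(1 - 44)*(U(10, 10) + 11) = (1 - 44)*((10 - 1*10) + 11) = -43*((10 - 10) + 11) = -43*(0 + 11) = -43*11 = -473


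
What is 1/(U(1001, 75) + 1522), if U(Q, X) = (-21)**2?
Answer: 1/1963 ≈ 0.00050942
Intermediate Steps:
U(Q, X) = 441
1/(U(1001, 75) + 1522) = 1/(441 + 1522) = 1/1963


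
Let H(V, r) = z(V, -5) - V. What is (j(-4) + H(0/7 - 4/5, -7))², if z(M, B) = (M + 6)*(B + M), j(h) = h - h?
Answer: 538756/625 ≈ 862.01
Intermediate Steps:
j(h) = 0
z(M, B) = (6 + M)*(B + M)
H(V, r) = -30 + V² (H(V, r) = (V² + 6*(-5) + 6*V - 5*V) - V = (V² - 30 + 6*V - 5*V) - V = (-30 + V + V²) - V = -30 + V²)
(j(-4) + H(0/7 - 4/5, -7))² = (0 + (-30 + (0/7 - 4/5)²))² = (0 + (-30 + (0*(⅐) - 4*⅕)²))² = (0 + (-30 + (0 - ⅘)²))² = (0 + (-30 + (-⅘)²))² = (0 + (-30 + 16/25))² = (0 - 734/25)² = (-734/25)² = 538756/625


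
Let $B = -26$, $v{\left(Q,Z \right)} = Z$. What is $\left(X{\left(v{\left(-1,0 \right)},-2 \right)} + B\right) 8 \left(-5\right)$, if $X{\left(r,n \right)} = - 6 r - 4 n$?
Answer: $720$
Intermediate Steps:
$\left(X{\left(v{\left(-1,0 \right)},-2 \right)} + B\right) 8 \left(-5\right) = \left(\left(\left(-6\right) 0 - -8\right) - 26\right) 8 \left(-5\right) = \left(\left(0 + 8\right) - 26\right) \left(-40\right) = \left(8 - 26\right) \left(-40\right) = \left(-18\right) \left(-40\right) = 720$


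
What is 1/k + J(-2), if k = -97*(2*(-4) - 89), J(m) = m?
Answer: -18817/9409 ≈ -1.9999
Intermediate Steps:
k = 9409 (k = -97*(-8 - 89) = -97*(-97) = 9409)
1/k + J(-2) = 1/9409 - 2 = -18817/9409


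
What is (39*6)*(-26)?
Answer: -6084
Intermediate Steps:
(39*6)*(-26) = 234*(-26) = -6084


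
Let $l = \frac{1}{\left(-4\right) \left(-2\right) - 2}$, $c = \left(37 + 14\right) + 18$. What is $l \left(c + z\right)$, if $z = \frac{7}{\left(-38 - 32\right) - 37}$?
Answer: $\frac{3688}{321} \approx 11.489$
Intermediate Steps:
$c = 69$ ($c = 51 + 18 = 69$)
$l = \frac{1}{6}$ ($l = \frac{1}{8 - 2} = \frac{1}{6} \approx 0.16667$)
$z = - \frac{7}{107}$ ($z = \frac{7}{-70 - 37} = \frac{7}{-107} = 7 \left(- \frac{1}{107}\right) = - \frac{7}{107} \approx -0.065421$)
$l \left(c + z\right) = \frac{69 - \frac{7}{107}}{6} = \frac{1}{6} \cdot \frac{7376}{107} = \frac{3688}{321}$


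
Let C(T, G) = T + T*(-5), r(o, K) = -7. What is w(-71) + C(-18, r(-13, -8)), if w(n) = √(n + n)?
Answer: 72 + I*√142 ≈ 72.0 + 11.916*I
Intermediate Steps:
C(T, G) = -4*T (C(T, G) = T - 5*T = -4*T)
w(n) = √2*√n (w(n) = √(2*n) = √2*√n)
w(-71) + C(-18, r(-13, -8)) = √2*√(-71) - 4*(-18) = √2*(I*√71) + 72 = I*√142 + 72 = 72 + I*√142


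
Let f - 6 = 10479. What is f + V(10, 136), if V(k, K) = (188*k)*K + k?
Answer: 266175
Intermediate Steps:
V(k, K) = k + 188*K*k (V(k, K) = 188*K*k + k = k + 188*K*k)
f = 10485 (f = 6 + 10479 = 10485)
f + V(10, 136) = 10485 + 10*(1 + 188*136) = 10485 + 10*(1 + 25568) = 10485 + 10*25569 = 10485 + 255690 = 266175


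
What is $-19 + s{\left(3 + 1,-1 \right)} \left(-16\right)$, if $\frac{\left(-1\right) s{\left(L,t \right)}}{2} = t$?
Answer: $-51$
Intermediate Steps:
$s{\left(L,t \right)} = - 2 t$
$-19 + s{\left(3 + 1,-1 \right)} \left(-16\right) = -19 + \left(-2\right) \left(-1\right) \left(-16\right) = -19 + 2 \left(-16\right) = -19 - 32 = -51$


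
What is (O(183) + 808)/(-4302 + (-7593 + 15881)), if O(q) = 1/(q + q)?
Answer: 295729/1458876 ≈ 0.20271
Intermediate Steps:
O(q) = 1/(2*q)
(O(183) + 808)/(-4302 + (-7593 + 15881)) = ((½)/183 + 808)/(-4302 + (-7593 + 15881)) = ((½)*(1/183) + 808)/(-4302 + 8288) = (1/366 + 808)/3986 = (295729/366)*(1/3986) = 295729/1458876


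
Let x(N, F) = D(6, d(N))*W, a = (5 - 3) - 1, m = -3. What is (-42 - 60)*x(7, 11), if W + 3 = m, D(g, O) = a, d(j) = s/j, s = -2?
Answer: 612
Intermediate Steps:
d(j) = -2/j
a = 1 (a = 2 - 1 = 1)
D(g, O) = 1
W = -6 (W = -3 - 3 = -6)
x(N, F) = -6 (x(N, F) = 1*(-6) = -6)
(-42 - 60)*x(7, 11) = (-42 - 60)*(-6) = -102*(-6) = 612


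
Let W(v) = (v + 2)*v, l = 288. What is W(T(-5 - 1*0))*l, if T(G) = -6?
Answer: 6912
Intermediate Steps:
W(v) = v*(2 + v) (W(v) = (2 + v)*v = v*(2 + v))
W(T(-5 - 1*0))*l = -6*(2 - 6)*288 = -6*(-4)*288 = 24*288 = 6912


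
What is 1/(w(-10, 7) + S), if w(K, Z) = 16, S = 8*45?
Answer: 1/376 ≈ 0.0026596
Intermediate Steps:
S = 360
1/(w(-10, 7) + S) = 1/(16 + 360) = 1/376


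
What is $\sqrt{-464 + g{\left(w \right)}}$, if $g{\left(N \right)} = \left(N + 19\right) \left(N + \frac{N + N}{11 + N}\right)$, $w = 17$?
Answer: $\frac{\sqrt{9394}}{7} \approx 13.846$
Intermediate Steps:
$g{\left(N \right)} = \left(19 + N\right) \left(N + \frac{2 N}{11 + N}\right)$
$\sqrt{-464 + g{\left(w \right)}} = \sqrt{-464 + \frac{17 \left(247 + 17^{2} + 32 \cdot 17\right)}{11 + 17}} = \sqrt{-464 + \frac{17 \left(247 + 289 + 544\right)}{28}} = \sqrt{-464 + 17 \cdot \frac{1}{28} \cdot 1080} = \sqrt{-464 + \frac{4590}{7}} = \sqrt{\frac{1342}{7}} = \frac{\sqrt{9394}}{7}$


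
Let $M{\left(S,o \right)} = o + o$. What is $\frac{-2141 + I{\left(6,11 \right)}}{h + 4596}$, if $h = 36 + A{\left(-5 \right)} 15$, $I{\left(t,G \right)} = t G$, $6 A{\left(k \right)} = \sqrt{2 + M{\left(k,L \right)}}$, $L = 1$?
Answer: $- \frac{2075}{4637} \approx -0.44749$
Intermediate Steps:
$M{\left(S,o \right)} = 2 o$
$A{\left(k \right)} = \frac{1}{3}$ ($A{\left(k \right)} = \frac{\sqrt{2 + 2 \cdot 1}}{6} = \frac{\sqrt{2 + 2}}{6} = \frac{\sqrt{4}}{6} = \frac{1}{6} \cdot 2 = \frac{1}{3}$)
$I{\left(t,G \right)} = G t$
$h = 41$ ($h = 36 + \frac{1}{3} \cdot 15 = 36 + 5 = 41$)
$\frac{-2141 + I{\left(6,11 \right)}}{h + 4596} = \frac{-2141 + 11 \cdot 6}{41 + 4596} = \frac{-2141 + 66}{4637} = \left(-2075\right) \frac{1}{4637} = - \frac{2075}{4637}$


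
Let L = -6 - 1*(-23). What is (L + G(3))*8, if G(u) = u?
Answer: 160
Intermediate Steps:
L = 17 (L = -6 + 23 = 17)
(L + G(3))*8 = (17 + 3)*8 = 20*8 = 160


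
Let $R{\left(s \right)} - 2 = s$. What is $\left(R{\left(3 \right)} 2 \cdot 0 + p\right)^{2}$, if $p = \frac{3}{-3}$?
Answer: $1$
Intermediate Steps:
$R{\left(s \right)} = 2 + s$
$p = -1$ ($p = 3 \left(- \frac{1}{3}\right) = -1$)
$\left(R{\left(3 \right)} 2 \cdot 0 + p\right)^{2} = \left(\left(2 + 3\right) 2 \cdot 0 - 1\right)^{2} = \left(5 \cdot 0 - 1\right)^{2} = \left(0 - 1\right)^{2} = \left(-1\right)^{2} = 1$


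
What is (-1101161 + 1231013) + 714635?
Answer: 844487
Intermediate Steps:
(-1101161 + 1231013) + 714635 = 129852 + 714635 = 844487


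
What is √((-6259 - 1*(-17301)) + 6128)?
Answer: √17170 ≈ 131.03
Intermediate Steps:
√((-6259 - 1*(-17301)) + 6128) = √((-6259 + 17301) + 6128) = √(11042 + 6128) = √17170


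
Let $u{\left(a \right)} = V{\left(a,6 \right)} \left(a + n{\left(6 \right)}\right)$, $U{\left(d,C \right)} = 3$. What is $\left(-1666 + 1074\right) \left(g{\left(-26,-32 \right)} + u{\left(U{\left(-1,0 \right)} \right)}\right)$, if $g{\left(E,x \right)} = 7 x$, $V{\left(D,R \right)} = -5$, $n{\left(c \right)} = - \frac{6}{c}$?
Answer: $138528$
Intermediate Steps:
$u{\left(a \right)} = 5 - 5 a$ ($u{\left(a \right)} = - 5 \left(a - \frac{6}{6}\right) = - 5 \left(a - 1\right) = - 5 \left(-1 + a\right) = 5 - 5 a$)
$\left(-1666 + 1074\right) \left(g{\left(-26,-32 \right)} + u{\left(U{\left(-1,0 \right)} \right)}\right) = \left(-1666 + 1074\right) \left(7 \left(-32\right) + \left(5 - 15\right)\right) = - 592 \left(-224 + \left(5 - 15\right)\right) = - 592 \left(-224 - 10\right) = \left(-592\right) \left(-234\right) = 138528$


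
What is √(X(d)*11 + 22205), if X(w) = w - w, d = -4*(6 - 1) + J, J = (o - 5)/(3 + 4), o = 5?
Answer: √22205 ≈ 149.01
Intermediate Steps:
J = 0 (J = (5 - 5)/(3 + 4) = 0/7 = 0*(⅐) = 0)
d = -20 (d = -4*(6 - 1) + 0 = -4*5 + 0 = -20 + 0 = -20)
X(w) = 0
√(X(d)*11 + 22205) = √(0*11 + 22205) = √(0 + 22205) = √22205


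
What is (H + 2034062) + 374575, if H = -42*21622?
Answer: 1500513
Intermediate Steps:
H = -908124
(H + 2034062) + 374575 = (-908124 + 2034062) + 374575 = 1125938 + 374575 = 1500513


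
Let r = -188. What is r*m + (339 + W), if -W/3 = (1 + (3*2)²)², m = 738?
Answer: -142512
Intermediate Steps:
W = -4107 (W = -3*(1 + (3*2)²)² = -3*(1 + 6²)² = -3*(1 + 36)² = -3*37² = -3*1369 = -4107)
r*m + (339 + W) = -188*738 + (339 - 4107) = -138744 - 3768 = -142512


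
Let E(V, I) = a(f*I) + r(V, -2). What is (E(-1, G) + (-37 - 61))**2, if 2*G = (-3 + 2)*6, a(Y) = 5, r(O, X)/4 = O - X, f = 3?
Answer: 7921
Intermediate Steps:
r(O, X) = -4*X + 4*O (r(O, X) = 4*(O - X) = -4*X + 4*O)
G = -3 (G = ((-3 + 2)*6)/2 = (-1*6)/2 = (1/2)*(-6) = -3)
E(V, I) = 13 + 4*V (E(V, I) = 5 + (-4*(-2) + 4*V) = 5 + (8 + 4*V) = 13 + 4*V)
(E(-1, G) + (-37 - 61))**2 = ((13 + 4*(-1)) + (-37 - 61))**2 = ((13 - 4) - 98)**2 = (9 - 98)**2 = (-89)**2 = 7921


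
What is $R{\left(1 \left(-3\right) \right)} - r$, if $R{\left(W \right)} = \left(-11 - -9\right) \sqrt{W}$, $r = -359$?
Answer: $359 - 2 i \sqrt{3} \approx 359.0 - 3.4641 i$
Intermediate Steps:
$R{\left(W \right)} = - 2 \sqrt{W}$ ($R{\left(W \right)} = \left(-11 + 9\right) \sqrt{W} = - 2 \sqrt{W}$)
$R{\left(1 \left(-3\right) \right)} - r = - 2 \sqrt{1 \left(-3\right)} - -359 = - 2 \sqrt{-3} + 359 = - 2 i \sqrt{3} + 359 = 359 - 2 i \sqrt{3}$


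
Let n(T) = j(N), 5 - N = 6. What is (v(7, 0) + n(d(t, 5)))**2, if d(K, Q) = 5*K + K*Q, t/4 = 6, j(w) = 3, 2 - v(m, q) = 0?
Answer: 25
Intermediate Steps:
N = -1 (N = 5 - 1*6 = 5 - 6 = -1)
v(m, q) = 2 (v(m, q) = 2 - 1*0 = 2 + 0 = 2)
t = 24 (t = 4*6 = 24)
n(T) = 3
(v(7, 0) + n(d(t, 5)))**2 = (2 + 3)**2 = 5**2 = 25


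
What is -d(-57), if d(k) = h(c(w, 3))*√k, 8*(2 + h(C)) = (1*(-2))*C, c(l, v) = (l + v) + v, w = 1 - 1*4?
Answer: 11*I*√57/4 ≈ 20.762*I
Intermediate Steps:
w = -3 (w = 1 - 4 = -3)
c(l, v) = l + 2*v
h(C) = -2 - C/4 (h(C) = -2 + ((1*(-2))*C)/8 = -2 + (-2*C)/8 = -2 - C/4)
d(k) = -11*√k/4 (d(k) = (-2 - (-3 + 2*3)/4)*√k = (-2 - (-3 + 6)/4)*√k = (-2 - ¼*3)*√k = (-2 - ¾)*√k = -11*√k/4)
-d(-57) = -(-11)*√(-57)/4 = -(-11)*I*√57/4 = 11*I*√57/4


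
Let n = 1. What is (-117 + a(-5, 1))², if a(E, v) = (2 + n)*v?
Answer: 12996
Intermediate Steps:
a(E, v) = 3*v (a(E, v) = (2 + 1)*v = 3*v)
(-117 + a(-5, 1))² = (-117 + 3*1)² = (-117 + 3)² = (-114)² = 12996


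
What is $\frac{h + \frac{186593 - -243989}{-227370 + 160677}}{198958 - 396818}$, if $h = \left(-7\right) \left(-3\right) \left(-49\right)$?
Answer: $\frac{69057679}{13195876980} \approx 0.0052333$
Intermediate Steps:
$h = -1029$ ($h = 21 \left(-49\right) = -1029$)
$\frac{h + \frac{186593 - -243989}{-227370 + 160677}}{198958 - 396818} = \frac{-1029 + \frac{186593 - -243989}{-227370 + 160677}}{198958 - 396818} = \frac{-1029 + \frac{186593 + 243989}{-66693}}{-197860} = \left(-1029 + 430582 \left(- \frac{1}{66693}\right)\right) \left(- \frac{1}{197860}\right) = \left(-1029 - \frac{430582}{66693}\right) \left(- \frac{1}{197860}\right) = \left(- \frac{69057679}{66693}\right) \left(- \frac{1}{197860}\right) = \frac{69057679}{13195876980}$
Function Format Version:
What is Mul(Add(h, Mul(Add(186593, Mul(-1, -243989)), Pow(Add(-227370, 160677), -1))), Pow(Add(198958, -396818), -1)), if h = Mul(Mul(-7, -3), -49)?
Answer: Rational(69057679, 13195876980) ≈ 0.0052333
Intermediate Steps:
h = -1029 (h = Mul(21, -49) = -1029)
Mul(Add(h, Mul(Add(186593, Mul(-1, -243989)), Pow(Add(-227370, 160677), -1))), Pow(Add(198958, -396818), -1)) = Mul(Add(-1029, Mul(Add(186593, Mul(-1, -243989)), Pow(Add(-227370, 160677), -1))), Pow(Add(198958, -396818), -1)) = Mul(Add(-1029, Mul(Add(186593, 243989), Pow(-66693, -1))), Pow(-197860, -1)) = Mul(Add(-1029, Mul(430582, Rational(-1, 66693))), Rational(-1, 197860)) = Mul(Add(-1029, Rational(-430582, 66693)), Rational(-1, 197860)) = Mul(Rational(-69057679, 66693), Rational(-1, 197860)) = Rational(69057679, 13195876980)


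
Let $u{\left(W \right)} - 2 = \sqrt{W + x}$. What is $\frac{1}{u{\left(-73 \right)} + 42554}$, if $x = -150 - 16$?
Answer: $\frac{42556}{1811013375} - \frac{i \sqrt{239}}{1811013375} \approx 2.3498 \cdot 10^{-5} - 8.5364 \cdot 10^{-9} i$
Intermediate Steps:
$x = -166$
$u{\left(W \right)} = 2 + \sqrt{-166 + W}$ ($u{\left(W \right)} = 2 + \sqrt{W - 166} = 2 + \sqrt{-166 + W}$)
$\frac{1}{u{\left(-73 \right)} + 42554} = \frac{1}{\left(2 + \sqrt{-166 - 73}\right) + 42554} = \frac{1}{\left(2 + \sqrt{-239}\right) + 42554} = \frac{1}{\left(2 + i \sqrt{239}\right) + 42554} = \frac{1}{42556 + i \sqrt{239}}$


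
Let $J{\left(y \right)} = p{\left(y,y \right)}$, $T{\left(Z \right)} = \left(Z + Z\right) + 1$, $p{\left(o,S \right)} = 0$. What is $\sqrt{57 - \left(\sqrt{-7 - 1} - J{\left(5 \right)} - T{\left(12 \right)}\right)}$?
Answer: $\sqrt{82 - 2 i \sqrt{2}} \approx 9.0567 - 0.1562 i$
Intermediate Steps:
$T{\left(Z \right)} = 1 + 2 Z$ ($T{\left(Z \right)} = 2 Z + 1 = 1 + 2 Z$)
$J{\left(y \right)} = 0$
$\sqrt{57 - \left(\sqrt{-7 - 1} - J{\left(5 \right)} - T{\left(12 \right)}\right)} = \sqrt{57 + \left(\left(\left(1 + 2 \cdot 12\right) + 0\right) - \sqrt{-7 - 1}\right)} = \sqrt{57 + \left(\left(\left(1 + 24\right) + 0\right) - \sqrt{-8}\right)} = \sqrt{57 + \left(\left(25 + 0\right) - 2 i \sqrt{2}\right)} = \sqrt{57 + \left(25 - 2 i \sqrt{2}\right)} = \sqrt{82 - 2 i \sqrt{2}}$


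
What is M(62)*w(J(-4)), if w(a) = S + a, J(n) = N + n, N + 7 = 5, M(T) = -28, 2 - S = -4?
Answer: 0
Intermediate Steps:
S = 6 (S = 2 - 1*(-4) = 2 + 4 = 6)
N = -2 (N = -7 + 5 = -2)
J(n) = -2 + n
w(a) = 6 + a
M(62)*w(J(-4)) = -28*(6 + (-2 - 4)) = -28*(6 - 6) = -28*0 = 0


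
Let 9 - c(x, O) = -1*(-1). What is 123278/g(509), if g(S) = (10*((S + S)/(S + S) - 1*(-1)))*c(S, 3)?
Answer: 61639/80 ≈ 770.49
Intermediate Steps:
c(x, O) = 8 (c(x, O) = 9 - (-1)*(-1) = 9 - 1*1 = 9 - 1 = 8)
g(S) = 160 (g(S) = (10*((S + S)/(S + S) - 1*(-1)))*8 = (10*((2*S)/((2*S)) + 1))*8 = (10*((2*S)*(1/(2*S)) + 1))*8 = (10*(1 + 1))*8 = (10*2)*8 = 20*8 = 160)
123278/g(509) = 123278/160 = 123278*(1/160) = 61639/80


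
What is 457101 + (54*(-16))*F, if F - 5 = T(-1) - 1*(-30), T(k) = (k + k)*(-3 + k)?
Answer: 419949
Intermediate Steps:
T(k) = 2*k*(-3 + k) (T(k) = (2*k)*(-3 + k) = 2*k*(-3 + k))
F = 43 (F = 5 + (2*(-1)*(-3 - 1) - 1*(-30)) = 5 + (2*(-1)*(-4) + 30) = 5 + (8 + 30) = 5 + 38 = 43)
457101 + (54*(-16))*F = 457101 + (54*(-16))*43 = 457101 - 864*43 = 457101 - 37152 = 419949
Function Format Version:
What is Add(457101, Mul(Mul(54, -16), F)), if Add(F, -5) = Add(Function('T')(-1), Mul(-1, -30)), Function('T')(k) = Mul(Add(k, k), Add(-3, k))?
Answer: 419949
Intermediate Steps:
Function('T')(k) = Mul(2, k, Add(-3, k)) (Function('T')(k) = Mul(Mul(2, k), Add(-3, k)) = Mul(2, k, Add(-3, k)))
F = 43 (F = Add(5, Add(Mul(2, -1, Add(-3, -1)), Mul(-1, -30))) = Add(5, Add(Mul(2, -1, -4), 30)) = Add(5, Add(8, 30)) = Add(5, 38) = 43)
Add(457101, Mul(Mul(54, -16), F)) = Add(457101, Mul(Mul(54, -16), 43)) = Add(457101, Mul(-864, 43)) = Add(457101, -37152) = 419949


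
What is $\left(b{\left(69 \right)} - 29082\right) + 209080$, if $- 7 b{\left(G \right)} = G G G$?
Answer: $\frac{931477}{7} \approx 1.3307 \cdot 10^{5}$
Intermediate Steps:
$b{\left(G \right)} = - \frac{G^{3}}{7}$ ($b{\left(G \right)} = - \frac{G G G}{7} = - \frac{G^{2} G}{7} = - \frac{G^{3}}{7}$)
$\left(b{\left(69 \right)} - 29082\right) + 209080 = \left(- \frac{69^{3}}{7} - 29082\right) + 209080 = \left(\left(- \frac{1}{7}\right) 328509 - 29082\right) + 209080 = \left(- \frac{328509}{7} - 29082\right) + 209080 = - \frac{532083}{7} + 209080 = \frac{931477}{7}$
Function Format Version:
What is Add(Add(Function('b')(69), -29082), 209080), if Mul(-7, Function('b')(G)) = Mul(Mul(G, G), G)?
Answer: Rational(931477, 7) ≈ 1.3307e+5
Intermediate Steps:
Function('b')(G) = Mul(Rational(-1, 7), Pow(G, 3)) (Function('b')(G) = Mul(Rational(-1, 7), Mul(Mul(G, G), G)) = Mul(Rational(-1, 7), Mul(Pow(G, 2), G)) = Mul(Rational(-1, 7), Pow(G, 3)))
Add(Add(Function('b')(69), -29082), 209080) = Add(Add(Mul(Rational(-1, 7), Pow(69, 3)), -29082), 209080) = Add(Add(Mul(Rational(-1, 7), 328509), -29082), 209080) = Add(Add(Rational(-328509, 7), -29082), 209080) = Add(Rational(-532083, 7), 209080) = Rational(931477, 7)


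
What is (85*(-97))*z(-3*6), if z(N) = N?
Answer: 148410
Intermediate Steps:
(85*(-97))*z(-3*6) = (85*(-97))*(-3*6) = -8245*(-18) = 148410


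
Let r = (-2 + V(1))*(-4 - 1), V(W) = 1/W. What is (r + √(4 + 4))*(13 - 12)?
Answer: 5 + 2*√2 ≈ 7.8284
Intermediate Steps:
r = 5 (r = (-2 + 1/1)*(-4 - 1) = (-2 + 1)*(-5) = -1*(-5) = 5)
(r + √(4 + 4))*(13 - 12) = (5 + √(4 + 4))*(13 - 12) = (5 + √8)*1 = (5 + 2*√2)*1 = 5 + 2*√2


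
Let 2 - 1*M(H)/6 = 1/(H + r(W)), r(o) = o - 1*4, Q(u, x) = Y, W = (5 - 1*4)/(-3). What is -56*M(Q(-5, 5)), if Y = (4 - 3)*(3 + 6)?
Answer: -600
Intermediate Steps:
W = -1/3 (W = (5 - 4)*(-1/3) = 1*(-1/3) = -1/3 ≈ -0.33333)
Y = 9 (Y = 1*9 = 9)
Q(u, x) = 9
r(o) = -4 + o (r(o) = o - 4 = -4 + o)
M(H) = 12 - 6/(-13/3 + H) (M(H) = 12 - 6/(H + (-4 - 1/3)) = 12 - 6/(H - 13/3) = 12 - 6/(-13/3 + H))
-56*M(Q(-5, 5)) = -336*(-29 + 6*9)/(-13 + 3*9) = -336*(-29 + 54)/(-13 + 27) = -336*25/14 = -56*75/7 = -600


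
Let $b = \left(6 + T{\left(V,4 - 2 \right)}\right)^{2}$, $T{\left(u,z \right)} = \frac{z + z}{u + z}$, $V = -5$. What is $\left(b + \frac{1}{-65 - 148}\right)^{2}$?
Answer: $\frac{193571569}{408321} \approx 474.07$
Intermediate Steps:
$T{\left(u,z \right)} = \frac{2 z}{u + z}$
$b = \frac{196}{9}$ ($b = \left(6 + \frac{2 \left(4 - 2\right)}{-5 + \left(4 - 2\right)}\right)^{2} = \left(6 + 2 \cdot 2 \frac{1}{-5 + 2}\right)^{2} = \left(6 + 2 \cdot 2 \frac{1}{-3}\right)^{2} = \left(6 + 2 \cdot 2 \left(- \frac{1}{3}\right)\right)^{2} = \left(6 - \frac{4}{3}\right)^{2} = \left(\frac{14}{3}\right)^{2} = \frac{196}{9} \approx 21.778$)
$\left(b + \frac{1}{-65 - 148}\right)^{2} = \left(\frac{196}{9} + \frac{1}{-65 - 148}\right)^{2} = \left(\frac{196}{9} + \frac{1}{-213}\right)^{2} = \left(\frac{196}{9} - \frac{1}{213}\right)^{2} = \left(\frac{13913}{639}\right)^{2} = \frac{193571569}{408321}$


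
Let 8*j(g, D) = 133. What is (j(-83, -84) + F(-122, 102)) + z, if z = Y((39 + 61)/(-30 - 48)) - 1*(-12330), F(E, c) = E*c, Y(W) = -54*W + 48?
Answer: 2065/104 ≈ 19.856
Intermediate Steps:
j(g, D) = 133/8 (j(g, D) = (⅛)*133 = 133/8)
Y(W) = 48 - 54*W
z = 161814/13 (z = (48 - 54*(39 + 61)/(-30 - 48)) - 1*(-12330) = (48 - 5400/(-78)) + 12330 = (48 - 5400*(-1)/78) + 12330 = (48 - 54*(-50/39)) + 12330 = (48 + 900/13) + 12330 = 1524/13 + 12330 = 161814/13 ≈ 12447.)
(j(-83, -84) + F(-122, 102)) + z = (133/8 - 122*102) + 161814/13 = (133/8 - 12444) + 161814/13 = -99419/8 + 161814/13 = 2065/104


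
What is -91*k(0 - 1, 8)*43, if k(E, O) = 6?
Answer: -23478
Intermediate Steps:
-91*k(0 - 1, 8)*43 = -91*6*43 = -546*43 = -23478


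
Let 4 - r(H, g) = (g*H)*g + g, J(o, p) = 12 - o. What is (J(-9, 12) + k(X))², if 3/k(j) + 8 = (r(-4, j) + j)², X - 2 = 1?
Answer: 1117899225/2534464 ≈ 441.08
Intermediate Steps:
X = 3 (X = 2 + 1 = 3)
r(H, g) = 4 - g - H*g² (r(H, g) = 4 - ((g*H)*g + g) = 4 - ((H*g)*g + g) = 4 - (H*g² + g) = 4 - (g + H*g²) = 4 + (-g - H*g²) = 4 - g - H*g²)
k(j) = 3/(-8 + (4 + 4*j²)²) (k(j) = 3/(-8 + ((4 - j - 1*(-4)*j²) + j)²) = 3/(-8 + ((4 - j + 4*j²) + j)²) = 3/(-8 + (4 + 4*j²)²))
(J(-9, 12) + k(X))² = ((12 - 1*(-9)) + 3/(8*(-1 + 2*(1 + 3²)²)))² = ((12 + 9) + 3/(8*(-1 + 2*(1 + 9)²)))² = (21 + 3/(8*(-1 + 2*10²)))² = (21 + 3/(8*(-1 + 2*100)))² = (21 + 3/(8*(-1 + 200)))² = (21 + (3/8)/199)² = (21 + (3/8)*(1/199))² = (21 + 3/1592)² = (33435/1592)² = 1117899225/2534464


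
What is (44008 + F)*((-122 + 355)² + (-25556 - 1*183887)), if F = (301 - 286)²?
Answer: -6862926882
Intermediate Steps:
F = 225 (F = 15² = 225)
(44008 + F)*((-122 + 355)² + (-25556 - 1*183887)) = (44008 + 225)*((-122 + 355)² + (-25556 - 1*183887)) = 44233*(233² + (-25556 - 183887)) = 44233*(54289 - 209443) = 44233*(-155154) = -6862926882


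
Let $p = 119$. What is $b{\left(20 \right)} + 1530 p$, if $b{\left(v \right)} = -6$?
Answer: $182064$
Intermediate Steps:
$b{\left(20 \right)} + 1530 p = -6 + 1530 \cdot 119 = -6 + 182070 = 182064$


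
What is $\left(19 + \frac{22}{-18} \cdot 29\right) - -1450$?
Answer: $\frac{12902}{9} \approx 1433.6$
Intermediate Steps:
$\left(19 + \frac{22}{-18} \cdot 29\right) - -1450 = \left(19 + 22 \left(- \frac{1}{18}\right) 29\right) + 1450 = \left(19 - \frac{319}{9}\right) + 1450 = - \frac{148}{9} + 1450 = \frac{12902}{9}$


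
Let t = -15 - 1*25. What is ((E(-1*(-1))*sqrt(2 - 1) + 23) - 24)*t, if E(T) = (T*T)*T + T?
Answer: -40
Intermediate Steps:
E(T) = T + T**3 (E(T) = T**2*T + T = T**3 + T = T + T**3)
t = -40 (t = -15 - 25 = -40)
((E(-1*(-1))*sqrt(2 - 1) + 23) - 24)*t = (((-1*(-1) + (-1*(-1))**3)*sqrt(2 - 1) + 23) - 24)*(-40) = (((1 + 1**3)*sqrt(1) + 23) - 24)*(-40) = (((1 + 1)*1 + 23) - 24)*(-40) = ((2*1 + 23) - 24)*(-40) = ((2 + 23) - 24)*(-40) = (25 - 24)*(-40) = 1*(-40) = -40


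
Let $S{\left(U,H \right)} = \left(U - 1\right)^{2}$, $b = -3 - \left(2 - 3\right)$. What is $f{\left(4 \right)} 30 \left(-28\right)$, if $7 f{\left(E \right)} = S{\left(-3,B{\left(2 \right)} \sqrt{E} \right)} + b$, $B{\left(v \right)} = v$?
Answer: $-1680$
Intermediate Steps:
$b = -2$ ($b = -3 - -1 = -3 + 1 = -2$)
$S{\left(U,H \right)} = \left(-1 + U\right)^{2}$
$f{\left(E \right)} = 2$ ($f{\left(E \right)} = \frac{\left(-1 - 3\right)^{2} - 2}{7} = \frac{\left(-4\right)^{2} - 2}{7} = \frac{16 - 2}{7} = \frac{1}{7} \cdot 14 = 2$)
$f{\left(4 \right)} 30 \left(-28\right) = 2 \cdot 30 \left(-28\right) = 60 \left(-28\right) = -1680$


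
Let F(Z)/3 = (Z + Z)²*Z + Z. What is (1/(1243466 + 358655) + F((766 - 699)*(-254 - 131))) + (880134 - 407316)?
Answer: -329976608744699725106/1602121 ≈ -2.0596e+14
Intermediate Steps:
F(Z) = 3*Z + 12*Z³ (F(Z) = 3*((Z + Z)²*Z + Z) = 3*((2*Z)²*Z + Z) = 3*((4*Z²)*Z + Z) = 3*(4*Z³ + Z) = 3*(Z + 4*Z³) = 3*Z + 12*Z³)
(1/(1243466 + 358655) + F((766 - 699)*(-254 - 131))) + (880134 - 407316) = (1/(1243466 + 358655) + (3*((766 - 699)*(-254 - 131)) + 12*((766 - 699)*(-254 - 131))³)) + (880134 - 407316) = (1/1602121 + (3*(67*(-385)) + 12*(67*(-385))³)) + 472818 = (1/1602121 + (3*(-25795) + 12*(-25795)³)) + 472818 = (1/1602121 + (-77385 + 12*(-17163529334875))) + 472818 = (1/1602121 + (-77385 - 205962352018500)) + 472818 = (1/1602121 - 205962352095885) + 472818 = -329976609502211372084/1602121 + 472818 = -329976608744699725106/1602121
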